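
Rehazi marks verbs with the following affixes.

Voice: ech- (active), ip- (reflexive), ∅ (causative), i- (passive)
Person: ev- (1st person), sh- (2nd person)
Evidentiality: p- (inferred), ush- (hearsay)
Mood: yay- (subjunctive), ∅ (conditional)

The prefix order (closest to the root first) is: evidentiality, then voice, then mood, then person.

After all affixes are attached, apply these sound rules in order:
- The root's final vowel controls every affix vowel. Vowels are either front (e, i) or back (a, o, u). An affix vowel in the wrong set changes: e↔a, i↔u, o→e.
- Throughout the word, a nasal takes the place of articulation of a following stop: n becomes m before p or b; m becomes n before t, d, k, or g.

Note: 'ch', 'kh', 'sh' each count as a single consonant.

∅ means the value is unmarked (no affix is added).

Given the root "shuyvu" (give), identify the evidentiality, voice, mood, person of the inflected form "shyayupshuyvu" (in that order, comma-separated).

Segment: sh-yay-i-p-shuyvu.
evidentiality: p- → inferred.
voice: i- → passive.
mood: yay- → subjunctive.
person: sh- → 2nd person.

inferred, passive, subjunctive, 2nd person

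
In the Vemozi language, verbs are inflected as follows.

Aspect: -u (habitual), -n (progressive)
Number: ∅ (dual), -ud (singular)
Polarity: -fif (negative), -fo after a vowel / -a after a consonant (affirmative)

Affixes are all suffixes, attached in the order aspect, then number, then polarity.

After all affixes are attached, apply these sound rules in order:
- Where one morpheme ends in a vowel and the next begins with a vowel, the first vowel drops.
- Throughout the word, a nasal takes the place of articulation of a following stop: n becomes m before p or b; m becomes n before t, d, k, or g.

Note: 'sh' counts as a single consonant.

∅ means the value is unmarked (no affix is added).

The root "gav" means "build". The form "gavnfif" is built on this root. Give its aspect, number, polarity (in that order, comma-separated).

Segment: gav-n-fif.
aspect: -n → progressive.
number: ∅ → dual.
polarity: -fif → negative.

progressive, dual, negative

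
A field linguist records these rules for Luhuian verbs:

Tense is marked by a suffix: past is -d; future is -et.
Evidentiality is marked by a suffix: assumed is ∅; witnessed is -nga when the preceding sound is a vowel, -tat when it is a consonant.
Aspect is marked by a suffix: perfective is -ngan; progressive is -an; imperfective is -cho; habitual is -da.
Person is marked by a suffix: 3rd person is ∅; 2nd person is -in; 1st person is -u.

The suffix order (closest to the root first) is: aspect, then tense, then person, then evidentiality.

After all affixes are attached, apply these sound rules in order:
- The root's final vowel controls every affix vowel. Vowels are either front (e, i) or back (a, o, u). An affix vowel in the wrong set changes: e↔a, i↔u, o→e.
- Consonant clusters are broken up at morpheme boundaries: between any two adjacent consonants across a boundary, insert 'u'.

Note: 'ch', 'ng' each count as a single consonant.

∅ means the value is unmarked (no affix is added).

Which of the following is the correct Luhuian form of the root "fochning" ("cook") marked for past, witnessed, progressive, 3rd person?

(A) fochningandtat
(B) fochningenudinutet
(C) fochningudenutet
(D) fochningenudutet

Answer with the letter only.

Attach aspect progressive -an → fochningan.
Attach tense past -d → fochningand.
person = 3rd person: zero marking, form stays fochningand.
Attach evidentiality witnessed -tat (after consonant 'd') → fochningandtat.
Apply vowel harmony: fochningandtat → fochningendtet.
Apply epenthesis: fochningendtet → fochningenudutet.
So the correct form is fochningenudutet, option (D).
(C) fochningudenutet is wrong: it has the affixes in the wrong order.
(B) fochningenudinutet is wrong: it uses 2nd person instead of 3rd person for person.
(A) fochningandtat is wrong: it fails to apply the sound rule(s).

D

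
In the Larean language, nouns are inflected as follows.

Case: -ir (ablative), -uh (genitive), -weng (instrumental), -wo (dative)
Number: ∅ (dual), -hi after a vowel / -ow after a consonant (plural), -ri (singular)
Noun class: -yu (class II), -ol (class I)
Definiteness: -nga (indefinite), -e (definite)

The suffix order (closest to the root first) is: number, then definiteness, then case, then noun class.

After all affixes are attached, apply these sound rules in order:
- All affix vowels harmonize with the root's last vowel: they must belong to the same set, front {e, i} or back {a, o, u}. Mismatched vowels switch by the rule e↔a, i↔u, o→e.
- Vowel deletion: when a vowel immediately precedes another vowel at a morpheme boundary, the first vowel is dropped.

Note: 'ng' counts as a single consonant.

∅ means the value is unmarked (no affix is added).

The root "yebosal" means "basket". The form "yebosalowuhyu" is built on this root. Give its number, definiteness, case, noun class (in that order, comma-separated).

Segment: yebosal-ow-e-uh-yu.
number: -hi/ow → plural.
definiteness: -e → definite.
case: -uh → genitive.
noun class: -yu → class II.

plural, definite, genitive, class II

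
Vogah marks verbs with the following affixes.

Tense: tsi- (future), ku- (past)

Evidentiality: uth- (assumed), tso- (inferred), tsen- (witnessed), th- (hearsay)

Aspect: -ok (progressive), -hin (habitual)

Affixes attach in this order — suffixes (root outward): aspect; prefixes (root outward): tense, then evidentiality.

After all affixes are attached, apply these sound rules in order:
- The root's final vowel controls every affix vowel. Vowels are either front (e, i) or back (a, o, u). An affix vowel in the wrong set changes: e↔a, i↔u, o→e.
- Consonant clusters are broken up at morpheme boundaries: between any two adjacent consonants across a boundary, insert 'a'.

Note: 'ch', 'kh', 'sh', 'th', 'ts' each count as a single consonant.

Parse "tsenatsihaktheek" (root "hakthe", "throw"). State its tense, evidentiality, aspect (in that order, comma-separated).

future, witnessed, progressive

Segment: tsen-tsi-hakthe-ok.
tense: tsi- → future.
evidentiality: tsen- → witnessed.
aspect: -ok → progressive.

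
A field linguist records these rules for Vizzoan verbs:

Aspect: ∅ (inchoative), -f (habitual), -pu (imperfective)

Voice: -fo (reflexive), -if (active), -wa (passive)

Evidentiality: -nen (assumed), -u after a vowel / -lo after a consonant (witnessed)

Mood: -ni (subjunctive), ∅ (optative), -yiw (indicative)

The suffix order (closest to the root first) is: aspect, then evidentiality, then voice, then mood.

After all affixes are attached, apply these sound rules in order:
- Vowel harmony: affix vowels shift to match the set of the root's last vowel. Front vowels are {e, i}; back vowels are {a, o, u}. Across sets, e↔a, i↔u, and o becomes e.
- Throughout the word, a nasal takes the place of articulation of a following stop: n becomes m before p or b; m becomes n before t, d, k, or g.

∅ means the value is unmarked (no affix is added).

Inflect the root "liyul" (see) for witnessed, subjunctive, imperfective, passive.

liyulpuuwanu

Attach aspect imperfective -pu → liyulpu.
Attach evidentiality witnessed -u (after vowel 'u') → liyulpuu.
Attach voice passive -wa → liyulpuuwa.
Attach mood subjunctive -ni → liyulpuuwani.
Apply vowel harmony: liyulpuuwani → liyulpuuwanu.
Nasal assimilation: no change.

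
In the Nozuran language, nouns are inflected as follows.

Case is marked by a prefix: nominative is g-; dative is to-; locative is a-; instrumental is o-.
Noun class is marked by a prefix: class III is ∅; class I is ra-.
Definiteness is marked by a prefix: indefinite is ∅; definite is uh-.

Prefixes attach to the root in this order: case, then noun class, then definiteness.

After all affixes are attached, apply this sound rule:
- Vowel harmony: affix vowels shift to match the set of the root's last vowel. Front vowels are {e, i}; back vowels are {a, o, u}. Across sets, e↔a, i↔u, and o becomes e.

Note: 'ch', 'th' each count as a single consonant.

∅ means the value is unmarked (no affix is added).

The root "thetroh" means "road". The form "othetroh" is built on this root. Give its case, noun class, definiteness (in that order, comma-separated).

instrumental, class III, indefinite

Segment: o-thetroh.
case: o- → instrumental.
noun class: ∅ → class III.
definiteness: ∅ → indefinite.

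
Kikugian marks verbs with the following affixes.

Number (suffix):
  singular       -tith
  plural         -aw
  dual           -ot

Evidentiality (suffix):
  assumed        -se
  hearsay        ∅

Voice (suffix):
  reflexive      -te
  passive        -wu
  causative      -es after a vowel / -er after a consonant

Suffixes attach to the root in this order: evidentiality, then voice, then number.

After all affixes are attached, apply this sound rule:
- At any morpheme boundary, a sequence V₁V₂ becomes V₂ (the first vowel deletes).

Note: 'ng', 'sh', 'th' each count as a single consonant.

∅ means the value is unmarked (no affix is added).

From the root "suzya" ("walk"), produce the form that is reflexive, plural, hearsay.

evidentiality = hearsay: zero marking, form stays suzya.
Attach voice reflexive -te → suzyate.
Attach number plural -aw → suzyateaw.
Apply vowel deletion: suzyateaw → suzyataw.

suzyataw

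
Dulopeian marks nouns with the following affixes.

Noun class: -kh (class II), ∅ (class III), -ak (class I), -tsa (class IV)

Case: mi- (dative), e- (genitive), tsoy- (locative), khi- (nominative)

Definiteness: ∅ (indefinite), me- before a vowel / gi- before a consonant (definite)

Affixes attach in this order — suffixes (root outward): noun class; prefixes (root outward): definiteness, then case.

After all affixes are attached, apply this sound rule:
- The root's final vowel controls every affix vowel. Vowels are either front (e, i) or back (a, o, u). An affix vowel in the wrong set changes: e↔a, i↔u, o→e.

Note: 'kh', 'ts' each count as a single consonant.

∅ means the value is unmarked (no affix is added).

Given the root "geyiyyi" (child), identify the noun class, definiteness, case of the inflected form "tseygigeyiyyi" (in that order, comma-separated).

Segment: tsoy-gi-geyiyyi.
noun class: ∅ → class III.
definiteness: me/gi- → definite.
case: tsoy- → locative.

class III, definite, locative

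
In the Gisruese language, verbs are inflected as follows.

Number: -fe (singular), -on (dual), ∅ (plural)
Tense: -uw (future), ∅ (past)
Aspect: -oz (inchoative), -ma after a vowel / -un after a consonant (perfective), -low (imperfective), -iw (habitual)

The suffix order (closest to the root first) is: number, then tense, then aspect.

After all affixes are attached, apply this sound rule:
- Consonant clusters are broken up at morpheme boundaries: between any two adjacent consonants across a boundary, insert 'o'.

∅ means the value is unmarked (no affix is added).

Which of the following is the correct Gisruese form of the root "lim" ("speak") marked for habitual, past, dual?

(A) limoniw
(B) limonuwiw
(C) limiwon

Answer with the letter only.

Attach number dual -on → limon.
tense = past: zero marking, form stays limon.
Attach aspect habitual -iw → limoniw.
Epenthesis: no change.
So the correct form is limoniw, option (A).
(C) limiwon is wrong: it has the affixes in the wrong order.
(B) limonuwiw is wrong: it uses future instead of past for tense.

A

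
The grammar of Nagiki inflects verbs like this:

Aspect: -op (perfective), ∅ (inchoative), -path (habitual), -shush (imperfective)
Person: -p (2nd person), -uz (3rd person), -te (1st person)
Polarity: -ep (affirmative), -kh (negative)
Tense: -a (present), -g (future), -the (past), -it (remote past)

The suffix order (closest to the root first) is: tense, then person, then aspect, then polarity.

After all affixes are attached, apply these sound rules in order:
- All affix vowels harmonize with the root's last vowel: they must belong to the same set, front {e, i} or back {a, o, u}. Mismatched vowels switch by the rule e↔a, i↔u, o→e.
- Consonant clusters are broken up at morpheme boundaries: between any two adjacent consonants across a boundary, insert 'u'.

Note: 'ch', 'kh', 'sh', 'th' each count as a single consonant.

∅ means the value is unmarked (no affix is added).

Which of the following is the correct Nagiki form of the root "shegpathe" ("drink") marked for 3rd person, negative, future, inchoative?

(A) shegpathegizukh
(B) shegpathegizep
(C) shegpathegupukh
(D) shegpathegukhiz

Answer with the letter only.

A

Attach tense future -g → shegpatheg.
Attach person 3rd person -uz → shegpatheguz.
aspect = inchoative: zero marking, form stays shegpatheguz.
Attach polarity negative -kh → shegpatheguzkh.
Apply vowel harmony: shegpatheguzkh → shegpathegizkh.
Apply epenthesis: shegpathegizkh → shegpathegizukh.
So the correct form is shegpathegizukh, option (A).
(B) shegpathegizep is wrong: it uses affirmative instead of negative for polarity.
(C) shegpathegupukh is wrong: it uses 2nd person instead of 3rd person for person.
(D) shegpathegukhiz is wrong: it has the affixes in the wrong order.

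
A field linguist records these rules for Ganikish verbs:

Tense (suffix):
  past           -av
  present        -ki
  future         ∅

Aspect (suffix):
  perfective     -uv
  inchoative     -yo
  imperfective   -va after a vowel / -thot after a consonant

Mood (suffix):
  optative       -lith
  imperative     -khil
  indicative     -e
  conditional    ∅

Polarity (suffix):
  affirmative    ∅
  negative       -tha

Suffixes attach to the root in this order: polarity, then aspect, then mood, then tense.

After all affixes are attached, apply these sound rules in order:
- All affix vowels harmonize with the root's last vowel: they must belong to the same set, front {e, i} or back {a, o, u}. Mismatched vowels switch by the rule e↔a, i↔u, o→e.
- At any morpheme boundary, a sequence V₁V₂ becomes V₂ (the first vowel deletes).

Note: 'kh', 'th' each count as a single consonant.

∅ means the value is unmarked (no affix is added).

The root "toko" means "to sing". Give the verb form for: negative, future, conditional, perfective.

Attach polarity negative -tha → tokotha.
Attach aspect perfective -uv → tokothauv.
mood = conditional: zero marking, form stays tokothauv.
tense = future: zero marking, form stays tokothauv.
Vowel harmony: no change.
Apply vowel deletion: tokothauv → tokothuv.

tokothuv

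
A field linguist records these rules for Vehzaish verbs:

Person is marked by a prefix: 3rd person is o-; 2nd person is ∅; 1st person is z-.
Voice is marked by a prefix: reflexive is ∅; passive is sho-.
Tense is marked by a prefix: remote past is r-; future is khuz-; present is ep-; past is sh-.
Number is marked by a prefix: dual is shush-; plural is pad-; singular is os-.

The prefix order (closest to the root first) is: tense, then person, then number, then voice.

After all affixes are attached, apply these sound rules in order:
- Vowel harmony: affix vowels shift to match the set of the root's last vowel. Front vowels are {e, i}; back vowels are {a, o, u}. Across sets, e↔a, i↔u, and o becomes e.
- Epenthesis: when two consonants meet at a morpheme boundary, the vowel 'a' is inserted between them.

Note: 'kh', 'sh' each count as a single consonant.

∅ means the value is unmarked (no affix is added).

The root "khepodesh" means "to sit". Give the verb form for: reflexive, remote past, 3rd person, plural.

Attach tense remote past r- → rkhepodesh.
Attach person 3rd person o- → orkhepodesh.
Attach number plural pad- → padorkhepodesh.
voice = reflexive: zero marking, form stays padorkhepodesh.
Apply vowel harmony: padorkhepodesh → pederkhepodesh.
Apply epenthesis: pederkhepodesh → pederakhepodesh.

pederakhepodesh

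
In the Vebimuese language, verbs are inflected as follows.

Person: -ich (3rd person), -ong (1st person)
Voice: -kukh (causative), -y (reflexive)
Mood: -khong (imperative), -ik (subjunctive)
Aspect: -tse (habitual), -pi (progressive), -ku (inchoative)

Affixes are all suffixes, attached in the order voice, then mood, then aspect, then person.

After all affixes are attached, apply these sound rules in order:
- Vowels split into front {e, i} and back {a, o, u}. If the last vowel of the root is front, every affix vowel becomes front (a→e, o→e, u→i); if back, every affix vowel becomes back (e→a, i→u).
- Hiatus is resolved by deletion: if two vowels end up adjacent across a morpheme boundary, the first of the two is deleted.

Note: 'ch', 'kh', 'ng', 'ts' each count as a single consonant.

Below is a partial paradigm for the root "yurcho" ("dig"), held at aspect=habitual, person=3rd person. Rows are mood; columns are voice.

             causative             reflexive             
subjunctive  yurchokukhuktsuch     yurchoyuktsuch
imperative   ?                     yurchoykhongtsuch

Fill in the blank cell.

yurchokukhkhongtsuch

Attach voice causative -kukh → yurchokukh.
Attach mood imperative -khong → yurchokukhkhong.
Attach aspect habitual -tse → yurchokukhkhongtse.
Attach person 3rd person -ich → yurchokukhkhongtseich.
Apply vowel harmony: yurchokukhkhongtseich → yurchokukhkhongtsauch.
Apply vowel deletion: yurchokukhkhongtsauch → yurchokukhkhongtsuch.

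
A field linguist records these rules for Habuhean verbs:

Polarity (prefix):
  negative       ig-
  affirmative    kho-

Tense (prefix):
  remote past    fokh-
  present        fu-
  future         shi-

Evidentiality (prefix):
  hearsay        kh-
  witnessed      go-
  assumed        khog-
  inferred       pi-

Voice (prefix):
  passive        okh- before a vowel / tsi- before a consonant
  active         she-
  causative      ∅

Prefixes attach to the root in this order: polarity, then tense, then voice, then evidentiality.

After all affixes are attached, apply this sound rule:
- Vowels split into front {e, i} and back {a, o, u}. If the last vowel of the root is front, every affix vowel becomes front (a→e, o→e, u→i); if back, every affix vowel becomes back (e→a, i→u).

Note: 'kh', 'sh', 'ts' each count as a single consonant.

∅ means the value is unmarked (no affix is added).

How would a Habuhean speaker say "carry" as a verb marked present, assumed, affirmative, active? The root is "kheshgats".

Attach polarity affirmative kho- → khokheshgats.
Attach tense present fu- → fukhokheshgats.
Attach voice active she- → shefukhokheshgats.
Attach evidentiality assumed khog- → khogshefukhokheshgats.
Apply vowel harmony: khogshefukhokheshgats → khogshafukhokheshgats.

khogshafukhokheshgats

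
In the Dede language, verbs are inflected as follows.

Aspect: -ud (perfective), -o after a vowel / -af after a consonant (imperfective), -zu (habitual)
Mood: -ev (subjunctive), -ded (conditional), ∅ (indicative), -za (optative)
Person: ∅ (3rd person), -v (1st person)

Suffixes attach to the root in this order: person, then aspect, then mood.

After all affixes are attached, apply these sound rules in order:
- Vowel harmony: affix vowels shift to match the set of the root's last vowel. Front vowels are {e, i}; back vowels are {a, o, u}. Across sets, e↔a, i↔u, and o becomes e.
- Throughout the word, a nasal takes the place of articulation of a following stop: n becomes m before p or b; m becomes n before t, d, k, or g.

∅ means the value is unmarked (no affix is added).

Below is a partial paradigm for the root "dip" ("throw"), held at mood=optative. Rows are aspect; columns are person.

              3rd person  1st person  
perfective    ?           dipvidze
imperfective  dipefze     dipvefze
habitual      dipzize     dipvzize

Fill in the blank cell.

person = 3rd person: zero marking, form stays dip.
Attach aspect perfective -ud → dipud.
Attach mood optative -za → dipudza.
Apply vowel harmony: dipudza → dipidze.
Nasal assimilation: no change.

dipidze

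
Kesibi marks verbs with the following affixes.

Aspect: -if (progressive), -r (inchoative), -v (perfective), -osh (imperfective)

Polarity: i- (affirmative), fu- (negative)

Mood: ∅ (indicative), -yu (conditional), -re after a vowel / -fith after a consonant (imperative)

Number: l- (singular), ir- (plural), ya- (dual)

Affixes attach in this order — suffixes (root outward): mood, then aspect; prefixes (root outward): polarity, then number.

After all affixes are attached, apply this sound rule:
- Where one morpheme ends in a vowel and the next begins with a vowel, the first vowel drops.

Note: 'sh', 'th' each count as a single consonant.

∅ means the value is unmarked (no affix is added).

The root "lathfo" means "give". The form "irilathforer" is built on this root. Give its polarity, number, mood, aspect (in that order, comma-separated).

affirmative, plural, imperative, inchoative

Segment: ir-i-lathfo-re-r.
polarity: i- → affirmative.
number: ir- → plural.
mood: -re/fith → imperative.
aspect: -r → inchoative.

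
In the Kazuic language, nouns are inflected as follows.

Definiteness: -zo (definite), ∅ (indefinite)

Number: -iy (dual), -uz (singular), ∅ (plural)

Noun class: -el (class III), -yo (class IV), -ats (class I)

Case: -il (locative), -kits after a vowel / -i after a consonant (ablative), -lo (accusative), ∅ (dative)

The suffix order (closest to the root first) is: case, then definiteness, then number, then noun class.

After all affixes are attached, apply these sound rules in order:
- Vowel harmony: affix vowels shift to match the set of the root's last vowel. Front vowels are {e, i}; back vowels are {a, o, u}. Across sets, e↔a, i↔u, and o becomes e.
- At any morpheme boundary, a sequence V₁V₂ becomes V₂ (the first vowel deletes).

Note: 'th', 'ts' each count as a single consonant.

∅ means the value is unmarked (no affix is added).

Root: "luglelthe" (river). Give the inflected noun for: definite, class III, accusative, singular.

Attach case accusative -lo → luglelthelo.
Attach definiteness definite -zo → luglelthelozo.
Attach number singular -uz → luglelthelozouz.
Attach noun class class III -el → luglelthelozouzel.
Apply vowel harmony: luglelthelozouzel → luglelthelezeizel.
Apply vowel deletion: luglelthelezeizel → luglelthelezizel.

luglelthelezizel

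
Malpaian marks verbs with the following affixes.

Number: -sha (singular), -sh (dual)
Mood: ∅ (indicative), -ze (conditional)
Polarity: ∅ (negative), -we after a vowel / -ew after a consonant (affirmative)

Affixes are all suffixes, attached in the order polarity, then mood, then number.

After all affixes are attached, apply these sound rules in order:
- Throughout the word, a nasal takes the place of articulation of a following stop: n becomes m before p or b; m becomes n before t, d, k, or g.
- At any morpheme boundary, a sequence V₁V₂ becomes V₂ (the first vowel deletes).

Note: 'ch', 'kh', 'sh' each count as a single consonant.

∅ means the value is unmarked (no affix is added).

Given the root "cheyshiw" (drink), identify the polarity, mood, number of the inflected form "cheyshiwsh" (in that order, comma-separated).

Segment: cheyshiw-sh.
polarity: ∅ → negative.
mood: ∅ → indicative.
number: -sh → dual.

negative, indicative, dual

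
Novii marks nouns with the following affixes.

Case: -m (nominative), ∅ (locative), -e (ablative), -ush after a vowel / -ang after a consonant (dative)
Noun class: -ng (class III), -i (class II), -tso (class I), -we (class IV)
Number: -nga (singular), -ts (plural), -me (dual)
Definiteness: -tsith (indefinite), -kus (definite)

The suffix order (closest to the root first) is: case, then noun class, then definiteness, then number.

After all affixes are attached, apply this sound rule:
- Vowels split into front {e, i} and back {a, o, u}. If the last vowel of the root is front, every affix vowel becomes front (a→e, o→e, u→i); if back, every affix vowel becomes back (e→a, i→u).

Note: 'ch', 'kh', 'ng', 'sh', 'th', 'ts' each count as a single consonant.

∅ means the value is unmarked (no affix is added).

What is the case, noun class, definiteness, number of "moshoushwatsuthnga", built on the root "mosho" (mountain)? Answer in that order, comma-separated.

dative, class IV, indefinite, singular

Segment: mosho-ush-we-tsith-nga.
case: -ush/ang → dative.
noun class: -we → class IV.
definiteness: -tsith → indefinite.
number: -nga → singular.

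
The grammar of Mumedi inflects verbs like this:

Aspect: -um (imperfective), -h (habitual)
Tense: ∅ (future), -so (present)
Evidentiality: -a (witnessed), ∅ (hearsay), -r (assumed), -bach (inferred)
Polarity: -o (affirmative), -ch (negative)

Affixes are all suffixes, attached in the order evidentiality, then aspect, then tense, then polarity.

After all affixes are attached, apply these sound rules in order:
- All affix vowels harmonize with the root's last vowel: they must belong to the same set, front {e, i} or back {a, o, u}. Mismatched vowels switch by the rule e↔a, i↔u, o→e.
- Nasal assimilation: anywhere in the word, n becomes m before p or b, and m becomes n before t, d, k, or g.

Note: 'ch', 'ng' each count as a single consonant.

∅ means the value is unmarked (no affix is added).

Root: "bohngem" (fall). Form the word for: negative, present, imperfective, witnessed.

bohngemeimsech

Attach evidentiality witnessed -a → bohngema.
Attach aspect imperfective -um → bohngemaum.
Attach tense present -so → bohngemaumso.
Attach polarity negative -ch → bohngemaumsoch.
Apply vowel harmony: bohngemaumsoch → bohngemeimsech.
Nasal assimilation: no change.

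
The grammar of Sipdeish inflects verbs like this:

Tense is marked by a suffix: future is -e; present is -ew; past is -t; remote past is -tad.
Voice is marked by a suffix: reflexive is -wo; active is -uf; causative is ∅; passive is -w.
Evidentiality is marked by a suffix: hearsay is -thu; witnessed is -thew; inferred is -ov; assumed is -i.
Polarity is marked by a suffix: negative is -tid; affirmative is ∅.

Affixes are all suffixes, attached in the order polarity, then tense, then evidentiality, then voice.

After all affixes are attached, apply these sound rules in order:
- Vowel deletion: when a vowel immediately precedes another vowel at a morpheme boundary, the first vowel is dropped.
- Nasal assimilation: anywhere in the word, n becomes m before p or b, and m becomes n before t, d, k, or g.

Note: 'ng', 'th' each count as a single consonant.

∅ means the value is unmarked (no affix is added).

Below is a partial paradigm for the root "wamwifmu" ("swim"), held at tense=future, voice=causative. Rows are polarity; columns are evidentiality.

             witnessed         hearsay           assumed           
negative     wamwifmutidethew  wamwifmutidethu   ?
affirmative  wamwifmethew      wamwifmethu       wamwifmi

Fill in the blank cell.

Attach polarity negative -tid → wamwifmutid.
Attach tense future -e → wamwifmutide.
Attach evidentiality assumed -i → wamwifmutidei.
voice = causative: zero marking, form stays wamwifmutidei.
Apply vowel deletion: wamwifmutidei → wamwifmutidi.
Nasal assimilation: no change.

wamwifmutidi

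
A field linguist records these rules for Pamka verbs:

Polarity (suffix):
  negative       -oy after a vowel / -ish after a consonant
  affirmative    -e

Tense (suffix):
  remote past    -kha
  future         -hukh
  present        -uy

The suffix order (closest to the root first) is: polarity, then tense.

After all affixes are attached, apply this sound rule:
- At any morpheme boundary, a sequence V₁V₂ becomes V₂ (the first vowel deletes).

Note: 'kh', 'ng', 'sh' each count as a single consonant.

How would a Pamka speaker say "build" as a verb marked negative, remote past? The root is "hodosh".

hodoshishkha

Attach polarity negative -ish (after consonant 'sh') → hodoshish.
Attach tense remote past -kha → hodoshishkha.
Vowel deletion: no change.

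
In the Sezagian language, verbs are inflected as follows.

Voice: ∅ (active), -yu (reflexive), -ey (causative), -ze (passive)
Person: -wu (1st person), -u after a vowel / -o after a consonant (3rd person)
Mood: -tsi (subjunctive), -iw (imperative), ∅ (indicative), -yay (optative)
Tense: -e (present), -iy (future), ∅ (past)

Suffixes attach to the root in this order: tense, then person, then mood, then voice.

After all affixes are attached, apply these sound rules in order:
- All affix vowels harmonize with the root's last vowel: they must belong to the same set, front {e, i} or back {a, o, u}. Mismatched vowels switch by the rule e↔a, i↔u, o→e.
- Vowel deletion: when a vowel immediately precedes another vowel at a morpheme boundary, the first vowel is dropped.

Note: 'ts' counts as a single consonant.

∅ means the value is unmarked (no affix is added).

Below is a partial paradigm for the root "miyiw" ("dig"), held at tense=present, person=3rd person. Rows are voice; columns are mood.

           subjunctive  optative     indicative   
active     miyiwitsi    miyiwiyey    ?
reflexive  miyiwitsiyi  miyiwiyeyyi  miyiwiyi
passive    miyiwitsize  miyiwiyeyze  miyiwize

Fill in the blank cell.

miyiwi

Attach tense present -e → miyiwe.
Attach person 3rd person -u (after vowel 'e') → miyiweu.
mood = indicative: zero marking, form stays miyiweu.
voice = active: zero marking, form stays miyiweu.
Apply vowel harmony: miyiweu → miyiwei.
Apply vowel deletion: miyiwei → miyiwi.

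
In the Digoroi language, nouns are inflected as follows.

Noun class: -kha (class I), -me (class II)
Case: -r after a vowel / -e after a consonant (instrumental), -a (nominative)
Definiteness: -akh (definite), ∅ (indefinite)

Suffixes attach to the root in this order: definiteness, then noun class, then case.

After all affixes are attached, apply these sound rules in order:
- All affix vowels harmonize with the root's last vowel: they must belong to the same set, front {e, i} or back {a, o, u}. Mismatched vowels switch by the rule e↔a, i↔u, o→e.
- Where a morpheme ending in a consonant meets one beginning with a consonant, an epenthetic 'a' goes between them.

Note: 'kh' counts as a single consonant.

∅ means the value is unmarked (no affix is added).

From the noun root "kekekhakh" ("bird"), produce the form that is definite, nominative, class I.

Attach definiteness definite -akh → kekekhakhakh.
Attach noun class class I -kha → kekekhakhakhkha.
Attach case nominative -a → kekekhakhakhkhaa.
Vowel harmony: no change.
Apply epenthesis: kekekhakhakhkhaa → kekekhakhakhakhaa.

kekekhakhakhakhaa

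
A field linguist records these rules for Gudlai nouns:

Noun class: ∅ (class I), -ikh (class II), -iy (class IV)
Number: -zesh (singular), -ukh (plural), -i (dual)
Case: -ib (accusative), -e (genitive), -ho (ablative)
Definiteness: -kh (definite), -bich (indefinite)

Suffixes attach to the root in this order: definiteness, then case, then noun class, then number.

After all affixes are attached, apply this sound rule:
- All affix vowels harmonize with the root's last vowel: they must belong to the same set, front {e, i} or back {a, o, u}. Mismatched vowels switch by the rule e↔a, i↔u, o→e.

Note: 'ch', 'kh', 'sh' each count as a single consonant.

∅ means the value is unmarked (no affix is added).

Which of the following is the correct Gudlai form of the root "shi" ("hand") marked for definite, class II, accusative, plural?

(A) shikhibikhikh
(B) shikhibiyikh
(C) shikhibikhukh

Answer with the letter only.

A

Attach definiteness definite -kh → shikh.
Attach case accusative -ib → shikhib.
Attach noun class class II -ikh → shikhibikh.
Attach number plural -ukh → shikhibikhukh.
Apply vowel harmony: shikhibikhukh → shikhibikhikh.
So the correct form is shikhibikhikh, option (A).
(C) shikhibikhukh is wrong: it fails to apply the sound rule(s).
(B) shikhibiyikh is wrong: it uses class IV instead of class II for noun class.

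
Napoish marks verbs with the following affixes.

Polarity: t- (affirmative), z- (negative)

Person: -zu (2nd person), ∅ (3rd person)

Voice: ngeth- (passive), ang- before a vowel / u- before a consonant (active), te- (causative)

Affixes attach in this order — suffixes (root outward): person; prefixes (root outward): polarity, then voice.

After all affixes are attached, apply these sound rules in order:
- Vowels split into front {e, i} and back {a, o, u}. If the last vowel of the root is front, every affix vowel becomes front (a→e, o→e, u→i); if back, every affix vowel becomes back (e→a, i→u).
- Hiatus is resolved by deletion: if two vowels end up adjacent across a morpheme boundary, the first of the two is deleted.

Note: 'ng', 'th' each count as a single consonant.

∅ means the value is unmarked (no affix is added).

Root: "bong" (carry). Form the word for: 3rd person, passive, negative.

ngathzbong

Attach polarity negative z- → zbong.
person = 3rd person: zero marking, form stays zbong.
Attach voice passive ngeth- → ngethzbong.
Apply vowel harmony: ngethzbong → ngathzbong.
Vowel deletion: no change.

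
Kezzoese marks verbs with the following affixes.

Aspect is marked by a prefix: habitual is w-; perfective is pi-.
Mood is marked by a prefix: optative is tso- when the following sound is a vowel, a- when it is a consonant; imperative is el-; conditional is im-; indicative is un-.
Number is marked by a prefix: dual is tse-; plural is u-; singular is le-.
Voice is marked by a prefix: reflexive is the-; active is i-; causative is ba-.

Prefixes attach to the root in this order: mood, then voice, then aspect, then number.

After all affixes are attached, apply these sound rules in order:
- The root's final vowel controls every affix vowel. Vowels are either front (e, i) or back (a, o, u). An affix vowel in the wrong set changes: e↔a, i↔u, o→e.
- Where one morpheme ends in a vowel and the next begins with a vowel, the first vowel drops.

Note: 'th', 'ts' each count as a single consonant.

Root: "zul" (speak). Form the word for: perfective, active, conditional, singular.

Attach mood conditional im- → imzul.
Attach voice active i- → iimzul.
Attach aspect perfective pi- → piiimzul.
Attach number singular le- → lepiiimzul.
Apply vowel harmony: lepiiimzul → lapuuumzul.
Apply vowel deletion: lapuuumzul → lapumzul.

lapumzul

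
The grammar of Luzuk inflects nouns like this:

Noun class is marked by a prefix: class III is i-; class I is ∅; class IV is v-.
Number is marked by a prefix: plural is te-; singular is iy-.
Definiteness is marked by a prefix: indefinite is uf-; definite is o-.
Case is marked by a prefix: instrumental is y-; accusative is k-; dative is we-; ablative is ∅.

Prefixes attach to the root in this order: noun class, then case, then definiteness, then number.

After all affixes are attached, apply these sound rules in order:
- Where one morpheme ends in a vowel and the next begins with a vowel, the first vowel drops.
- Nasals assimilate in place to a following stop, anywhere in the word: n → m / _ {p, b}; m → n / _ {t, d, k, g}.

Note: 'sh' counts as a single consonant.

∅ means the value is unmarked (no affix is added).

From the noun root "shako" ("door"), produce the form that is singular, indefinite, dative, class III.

Attach noun class class III i- → ishako.
Attach case dative we- → weishako.
Attach definiteness indefinite uf- → ufweishako.
Attach number singular iy- → iyufweishako.
Apply vowel deletion: iyufweishako → iyufwishako.
Nasal assimilation: no change.

iyufwishako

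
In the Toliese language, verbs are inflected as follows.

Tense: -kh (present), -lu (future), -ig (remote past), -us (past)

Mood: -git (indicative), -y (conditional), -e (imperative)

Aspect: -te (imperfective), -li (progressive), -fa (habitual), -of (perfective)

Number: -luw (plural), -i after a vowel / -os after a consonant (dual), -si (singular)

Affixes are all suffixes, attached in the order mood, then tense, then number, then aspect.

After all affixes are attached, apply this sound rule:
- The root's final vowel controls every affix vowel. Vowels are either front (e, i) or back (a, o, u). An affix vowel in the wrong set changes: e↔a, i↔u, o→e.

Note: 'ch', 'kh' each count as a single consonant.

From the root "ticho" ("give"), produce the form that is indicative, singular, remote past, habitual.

Attach mood indicative -git → tichogit.
Attach tense remote past -ig → tichogitig.
Attach number singular -si → tichogitigsi.
Attach aspect habitual -fa → tichogitigsifa.
Apply vowel harmony: tichogitigsifa → tichogutugsufa.

tichogutugsufa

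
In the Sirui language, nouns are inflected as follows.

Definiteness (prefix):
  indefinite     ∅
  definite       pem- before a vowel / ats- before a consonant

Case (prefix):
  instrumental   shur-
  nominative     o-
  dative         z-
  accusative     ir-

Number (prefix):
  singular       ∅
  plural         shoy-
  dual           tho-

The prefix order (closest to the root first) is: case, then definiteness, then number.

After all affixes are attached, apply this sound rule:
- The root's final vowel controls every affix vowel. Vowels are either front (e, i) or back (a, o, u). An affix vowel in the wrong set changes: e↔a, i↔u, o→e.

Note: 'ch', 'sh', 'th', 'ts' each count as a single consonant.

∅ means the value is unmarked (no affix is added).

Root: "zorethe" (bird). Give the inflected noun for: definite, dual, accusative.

Attach case accusative ir- → irzorethe.
Attach definiteness definite pem- (before vowel 'i') → pemirzorethe.
Attach number dual tho- → thopemirzorethe.
Apply vowel harmony: thopemirzorethe → thepemirzorethe.

thepemirzorethe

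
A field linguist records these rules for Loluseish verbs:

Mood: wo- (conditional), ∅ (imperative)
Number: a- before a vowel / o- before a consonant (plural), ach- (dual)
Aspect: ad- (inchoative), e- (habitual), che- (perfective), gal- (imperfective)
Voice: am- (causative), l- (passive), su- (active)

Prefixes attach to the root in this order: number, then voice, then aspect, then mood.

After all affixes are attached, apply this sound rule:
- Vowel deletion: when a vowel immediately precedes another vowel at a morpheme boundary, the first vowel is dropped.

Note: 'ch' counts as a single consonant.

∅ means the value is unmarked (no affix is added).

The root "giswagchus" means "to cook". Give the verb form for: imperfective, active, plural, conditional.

Attach number plural o- (before consonant 'g') → ogiswagchus.
Attach voice active su- → suogiswagchus.
Attach aspect imperfective gal- → galsuogiswagchus.
Attach mood conditional wo- → wogalsuogiswagchus.
Apply vowel deletion: wogalsuogiswagchus → wogalsogiswagchus.

wogalsogiswagchus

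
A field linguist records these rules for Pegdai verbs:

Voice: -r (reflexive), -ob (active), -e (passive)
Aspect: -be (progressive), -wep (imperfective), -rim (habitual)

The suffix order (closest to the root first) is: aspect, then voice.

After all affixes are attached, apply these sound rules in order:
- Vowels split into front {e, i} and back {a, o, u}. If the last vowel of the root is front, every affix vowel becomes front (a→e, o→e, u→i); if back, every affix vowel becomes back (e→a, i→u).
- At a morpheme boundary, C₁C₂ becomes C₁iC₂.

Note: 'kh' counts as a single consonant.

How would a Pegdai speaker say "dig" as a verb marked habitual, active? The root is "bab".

Attach aspect habitual -rim → babrim.
Attach voice active -ob → babrimob.
Apply vowel harmony: babrimob → babrumob.
Apply epenthesis: babrumob → babirumob.

babirumob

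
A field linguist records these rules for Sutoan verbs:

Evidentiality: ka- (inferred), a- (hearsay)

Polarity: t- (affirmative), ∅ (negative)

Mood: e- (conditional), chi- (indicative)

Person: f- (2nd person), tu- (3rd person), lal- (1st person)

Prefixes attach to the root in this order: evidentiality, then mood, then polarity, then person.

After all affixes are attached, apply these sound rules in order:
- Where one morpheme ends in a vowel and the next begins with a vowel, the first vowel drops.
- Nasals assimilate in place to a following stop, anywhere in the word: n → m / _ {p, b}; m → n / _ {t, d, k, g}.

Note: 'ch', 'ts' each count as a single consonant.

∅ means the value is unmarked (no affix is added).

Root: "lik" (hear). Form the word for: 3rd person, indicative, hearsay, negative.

Attach evidentiality hearsay a- → alik.
Attach mood indicative chi- → chialik.
polarity = negative: zero marking, form stays chialik.
Attach person 3rd person tu- → tuchialik.
Apply vowel deletion: tuchialik → tuchalik.
Nasal assimilation: no change.

tuchalik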